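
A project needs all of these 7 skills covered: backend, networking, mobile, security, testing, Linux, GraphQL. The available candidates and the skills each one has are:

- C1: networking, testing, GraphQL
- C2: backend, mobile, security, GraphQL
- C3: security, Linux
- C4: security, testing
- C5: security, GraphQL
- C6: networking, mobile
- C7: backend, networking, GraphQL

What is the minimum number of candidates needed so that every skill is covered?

3

C1, C2, C3 together cover {backend, networking, mobile, security, testing, Linux, GraphQL} — every skill.
No 2 of the 7 candidates cover everything (all 21 pairs fall short), so 3 is minimum.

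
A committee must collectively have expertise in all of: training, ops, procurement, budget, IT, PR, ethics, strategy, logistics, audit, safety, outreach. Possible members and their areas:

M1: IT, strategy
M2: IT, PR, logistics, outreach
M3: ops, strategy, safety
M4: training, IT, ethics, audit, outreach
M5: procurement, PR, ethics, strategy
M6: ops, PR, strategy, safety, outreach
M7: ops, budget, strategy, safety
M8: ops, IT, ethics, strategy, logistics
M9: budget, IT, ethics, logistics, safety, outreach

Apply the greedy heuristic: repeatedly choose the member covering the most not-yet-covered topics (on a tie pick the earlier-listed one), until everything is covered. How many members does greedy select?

Pick 1: M9 covers 6 new topics (budget, IT, ethics, logistics, safety, outreach).
Pick 2: M5 covers 3 new topics (procurement, PR, strategy).
Pick 3: M4 covers 2 new topics (training, audit).
Pick 4: M3 covers 1 new topics (ops).
Greedy uses 4 members.

4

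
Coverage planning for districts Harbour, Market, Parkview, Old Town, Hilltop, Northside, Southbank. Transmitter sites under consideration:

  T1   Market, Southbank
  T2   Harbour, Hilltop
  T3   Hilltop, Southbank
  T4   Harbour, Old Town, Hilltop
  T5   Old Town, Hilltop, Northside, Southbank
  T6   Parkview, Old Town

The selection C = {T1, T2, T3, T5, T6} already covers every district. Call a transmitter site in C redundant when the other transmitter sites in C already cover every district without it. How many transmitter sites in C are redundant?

1

Drop T1: Market uncovered — not redundant.
Drop T2: Harbour uncovered — not redundant.
Drop T3: the rest still cover every district — redundant.
Drop T5: Northside uncovered — not redundant.
Drop T6: Parkview uncovered — not redundant.
1 redundant: T3.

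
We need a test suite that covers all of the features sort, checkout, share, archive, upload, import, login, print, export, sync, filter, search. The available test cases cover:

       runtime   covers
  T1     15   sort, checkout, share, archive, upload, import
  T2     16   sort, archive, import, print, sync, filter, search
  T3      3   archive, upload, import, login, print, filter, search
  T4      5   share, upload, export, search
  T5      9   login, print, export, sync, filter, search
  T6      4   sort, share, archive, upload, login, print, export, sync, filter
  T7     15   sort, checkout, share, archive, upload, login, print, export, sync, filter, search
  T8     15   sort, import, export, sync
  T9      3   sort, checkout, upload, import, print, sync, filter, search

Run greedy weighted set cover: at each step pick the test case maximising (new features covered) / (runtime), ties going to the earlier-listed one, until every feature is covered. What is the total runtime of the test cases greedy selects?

7

Pick 1: T9 adds 8 new (sort, checkout, upload, import, print, sync, filter, search) at runtime 3 (ratio 8/3).
Pick 2: T6 adds 4 new (share, archive, login, export) at runtime 4 (ratio 4/4).
Greedy total runtime: 3 + 4 = 7.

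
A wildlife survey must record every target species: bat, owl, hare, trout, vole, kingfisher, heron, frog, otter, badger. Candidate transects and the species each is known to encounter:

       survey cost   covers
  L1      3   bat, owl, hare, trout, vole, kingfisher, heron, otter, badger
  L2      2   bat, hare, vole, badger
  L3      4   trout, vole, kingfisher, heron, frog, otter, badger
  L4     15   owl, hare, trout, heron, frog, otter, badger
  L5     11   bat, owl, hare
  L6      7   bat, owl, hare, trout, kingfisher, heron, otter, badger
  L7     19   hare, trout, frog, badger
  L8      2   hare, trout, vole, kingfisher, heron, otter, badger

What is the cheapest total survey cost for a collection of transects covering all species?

L1, L3 cover every species at survey cost 3 + 4 = 7.
Any cover uses at least 2 transects; among all covering selections none totals below 7.

7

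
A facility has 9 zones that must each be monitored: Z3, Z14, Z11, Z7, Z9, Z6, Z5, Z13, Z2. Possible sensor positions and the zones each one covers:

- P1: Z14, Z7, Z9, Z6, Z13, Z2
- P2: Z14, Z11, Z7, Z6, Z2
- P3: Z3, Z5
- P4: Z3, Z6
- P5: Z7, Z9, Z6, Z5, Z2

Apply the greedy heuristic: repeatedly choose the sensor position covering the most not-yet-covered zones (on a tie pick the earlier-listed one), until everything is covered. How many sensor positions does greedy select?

3

Pick 1: P1 covers 6 new zones (Z14, Z7, Z9, Z6, Z13, Z2).
Pick 2: P3 covers 2 new zones (Z3, Z5).
Pick 3: P2 covers 1 new zones (Z11).
Greedy uses 3 sensor positions.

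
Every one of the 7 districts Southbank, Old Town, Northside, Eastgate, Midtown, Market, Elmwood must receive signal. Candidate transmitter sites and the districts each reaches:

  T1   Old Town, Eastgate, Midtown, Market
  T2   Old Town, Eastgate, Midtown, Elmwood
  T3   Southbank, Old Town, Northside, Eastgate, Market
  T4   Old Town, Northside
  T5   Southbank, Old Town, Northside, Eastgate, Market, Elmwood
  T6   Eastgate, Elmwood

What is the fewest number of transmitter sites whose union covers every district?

T1, T5 together cover {Southbank, Old Town, Northside, Eastgate, Midtown, Market, Elmwood} — every district.
No single transmitter site contains all 7 districts, so 2 is optimal.

2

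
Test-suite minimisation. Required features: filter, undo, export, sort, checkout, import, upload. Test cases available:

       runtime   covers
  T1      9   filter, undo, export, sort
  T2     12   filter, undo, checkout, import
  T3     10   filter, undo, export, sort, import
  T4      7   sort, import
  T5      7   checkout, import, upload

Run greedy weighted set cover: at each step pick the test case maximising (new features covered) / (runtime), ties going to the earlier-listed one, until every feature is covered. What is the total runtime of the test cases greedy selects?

Pick 1: T3 adds 5 new (filter, undo, export, sort, import) at runtime 10 (ratio 5/10).
Pick 2: T5 adds 2 new (checkout, upload) at runtime 7 (ratio 2/7).
Greedy total runtime: 10 + 7 = 17. (The true optimum is 16, so greedy overshoots here.)

17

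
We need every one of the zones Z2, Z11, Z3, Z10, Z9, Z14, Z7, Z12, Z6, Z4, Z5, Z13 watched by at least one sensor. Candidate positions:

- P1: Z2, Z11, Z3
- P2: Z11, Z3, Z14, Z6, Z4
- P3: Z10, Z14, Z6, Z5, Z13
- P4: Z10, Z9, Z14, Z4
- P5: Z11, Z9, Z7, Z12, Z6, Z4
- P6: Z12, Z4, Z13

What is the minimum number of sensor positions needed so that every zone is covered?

P1, P3, P5 together cover {Z2, Z11, Z3, Z10, Z9, Z14, Z7, Z12, Z6, Z4, Z5, Z13} — every zone.
No 2 of the 6 sensor positions cover everything (all 15 pairs fall short), so 3 is minimum.

3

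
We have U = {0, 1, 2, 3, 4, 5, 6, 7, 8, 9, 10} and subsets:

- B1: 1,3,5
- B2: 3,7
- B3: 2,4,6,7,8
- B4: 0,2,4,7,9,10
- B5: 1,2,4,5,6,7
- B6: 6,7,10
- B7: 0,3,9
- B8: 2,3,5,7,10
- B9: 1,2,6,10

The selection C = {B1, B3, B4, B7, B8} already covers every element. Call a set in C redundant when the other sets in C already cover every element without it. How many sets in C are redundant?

3

Drop B1: 1 uncovered — not redundant.
Drop B3: 6, 8 uncovered — not redundant.
Drop B4: the rest still cover every element — redundant.
Drop B7: the rest still cover every element — redundant.
Drop B8: the rest still cover every element — redundant.
3 redundant: B4, B7, B8.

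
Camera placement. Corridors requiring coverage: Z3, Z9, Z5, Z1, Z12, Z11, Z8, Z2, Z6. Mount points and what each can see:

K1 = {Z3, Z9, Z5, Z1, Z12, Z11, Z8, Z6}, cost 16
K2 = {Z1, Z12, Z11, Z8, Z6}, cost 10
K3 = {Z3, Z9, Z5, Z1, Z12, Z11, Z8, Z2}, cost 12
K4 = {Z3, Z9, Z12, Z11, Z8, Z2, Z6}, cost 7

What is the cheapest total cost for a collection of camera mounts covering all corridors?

19

K3, K4 cover every corridor at cost 12 + 7 = 19.
Any cover uses at least 2 camera mounts; among all covering selections none totals below 19.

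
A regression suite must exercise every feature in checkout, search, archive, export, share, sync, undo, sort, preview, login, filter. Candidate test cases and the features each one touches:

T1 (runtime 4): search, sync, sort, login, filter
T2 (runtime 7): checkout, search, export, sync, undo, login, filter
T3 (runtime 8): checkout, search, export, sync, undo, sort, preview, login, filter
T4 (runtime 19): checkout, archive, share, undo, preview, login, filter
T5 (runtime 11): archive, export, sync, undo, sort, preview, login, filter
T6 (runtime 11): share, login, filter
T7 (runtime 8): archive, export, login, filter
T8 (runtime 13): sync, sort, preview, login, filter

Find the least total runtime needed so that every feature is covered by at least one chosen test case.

T3, T4 cover every feature at runtime 8 + 19 = 27.
Any cover uses at least 2 test cases; among all covering selections none totals below 27.

27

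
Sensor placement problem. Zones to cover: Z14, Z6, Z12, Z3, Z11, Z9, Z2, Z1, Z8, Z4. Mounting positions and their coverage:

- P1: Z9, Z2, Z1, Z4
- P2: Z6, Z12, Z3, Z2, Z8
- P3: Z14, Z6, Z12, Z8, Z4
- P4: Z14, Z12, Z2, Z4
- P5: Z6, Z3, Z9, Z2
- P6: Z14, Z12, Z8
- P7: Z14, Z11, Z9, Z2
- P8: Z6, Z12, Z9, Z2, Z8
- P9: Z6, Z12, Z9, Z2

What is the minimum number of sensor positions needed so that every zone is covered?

3

P1, P2, P7 together cover {Z14, Z6, Z12, Z3, Z11, Z9, Z2, Z1, Z8, Z4} — every zone.
No 2 of the 9 sensor positions cover everything (all 36 pairs fall short), so 3 is minimum.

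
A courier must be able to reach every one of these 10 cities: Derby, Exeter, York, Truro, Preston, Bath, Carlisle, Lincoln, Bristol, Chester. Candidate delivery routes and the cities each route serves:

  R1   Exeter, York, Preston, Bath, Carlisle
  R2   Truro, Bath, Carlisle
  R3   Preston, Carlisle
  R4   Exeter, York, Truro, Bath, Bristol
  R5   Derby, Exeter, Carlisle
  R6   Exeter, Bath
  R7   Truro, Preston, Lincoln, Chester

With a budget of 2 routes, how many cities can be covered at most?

8

Choosing R1, R7 covers {Exeter, York, Truro, Preston, Bath, Carlisle, Lincoln, Chester} — 8 cities.
No choice of 2 routes does better; here Derby, Bristol are left uncovered.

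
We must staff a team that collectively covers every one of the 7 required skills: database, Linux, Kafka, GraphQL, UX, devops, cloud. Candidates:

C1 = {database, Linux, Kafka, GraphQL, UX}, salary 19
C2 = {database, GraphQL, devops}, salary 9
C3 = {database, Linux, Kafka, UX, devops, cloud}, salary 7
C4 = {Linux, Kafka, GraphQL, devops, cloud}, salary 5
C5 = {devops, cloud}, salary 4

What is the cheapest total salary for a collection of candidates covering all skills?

12

C3, C4 cover every skill at salary 7 + 5 = 12.
Any cover uses at least 2 candidates; among all covering selections none totals below 12.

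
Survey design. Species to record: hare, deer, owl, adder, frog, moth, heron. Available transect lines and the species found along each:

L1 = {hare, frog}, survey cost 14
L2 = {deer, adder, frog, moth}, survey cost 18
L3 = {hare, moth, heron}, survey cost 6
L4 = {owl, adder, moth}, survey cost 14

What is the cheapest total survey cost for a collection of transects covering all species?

L2, L3, L4 cover every species at survey cost 18 + 6 + 14 = 38.
Any cover uses at least 3 transects; among all covering selections none totals below 38.

38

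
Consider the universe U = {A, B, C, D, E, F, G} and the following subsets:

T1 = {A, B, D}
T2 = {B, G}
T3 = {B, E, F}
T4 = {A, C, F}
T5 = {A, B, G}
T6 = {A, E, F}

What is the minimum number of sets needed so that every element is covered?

4

T1, T2, T3, T4 together cover {A, B, C, D, E, F, G} — every element.
No 3 of the 6 sets cover everything (all 20 triples fall short), so 4 is minimum.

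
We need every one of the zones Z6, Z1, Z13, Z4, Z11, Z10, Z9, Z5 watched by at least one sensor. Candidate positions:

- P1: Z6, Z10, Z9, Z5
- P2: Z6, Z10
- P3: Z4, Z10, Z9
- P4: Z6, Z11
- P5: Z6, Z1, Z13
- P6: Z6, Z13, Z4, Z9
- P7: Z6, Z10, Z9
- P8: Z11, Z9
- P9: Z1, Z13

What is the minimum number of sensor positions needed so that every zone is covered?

4

P1, P3, P4, P5 together cover {Z6, Z1, Z13, Z4, Z11, Z10, Z9, Z5} — every zone.
No 3 of the 9 sensor positions cover everything (all 84 triples fall short), so 4 is minimum.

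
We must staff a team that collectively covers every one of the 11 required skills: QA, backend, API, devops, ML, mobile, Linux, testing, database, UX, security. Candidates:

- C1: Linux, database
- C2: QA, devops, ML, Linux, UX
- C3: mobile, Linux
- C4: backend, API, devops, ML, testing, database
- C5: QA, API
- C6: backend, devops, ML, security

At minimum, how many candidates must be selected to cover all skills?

4

C2, C3, C4, C6 together cover {QA, backend, API, devops, ML, mobile, Linux, testing, database, UX, security} — every skill.
No 3 of the 6 candidates cover everything (all 20 triples fall short), so 4 is minimum.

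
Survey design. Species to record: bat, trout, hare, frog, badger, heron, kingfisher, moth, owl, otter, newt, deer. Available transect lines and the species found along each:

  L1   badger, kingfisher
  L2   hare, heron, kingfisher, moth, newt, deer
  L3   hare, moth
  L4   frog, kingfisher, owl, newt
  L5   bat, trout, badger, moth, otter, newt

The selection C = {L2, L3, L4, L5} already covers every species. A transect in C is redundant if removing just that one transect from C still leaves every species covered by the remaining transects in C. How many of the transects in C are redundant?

Drop L2: heron, deer uncovered — not redundant.
Drop L3: the rest still cover every species — redundant.
Drop L4: frog, owl uncovered — not redundant.
Drop L5: bat, trout, badger, otter uncovered — not redundant.
1 redundant: L3.

1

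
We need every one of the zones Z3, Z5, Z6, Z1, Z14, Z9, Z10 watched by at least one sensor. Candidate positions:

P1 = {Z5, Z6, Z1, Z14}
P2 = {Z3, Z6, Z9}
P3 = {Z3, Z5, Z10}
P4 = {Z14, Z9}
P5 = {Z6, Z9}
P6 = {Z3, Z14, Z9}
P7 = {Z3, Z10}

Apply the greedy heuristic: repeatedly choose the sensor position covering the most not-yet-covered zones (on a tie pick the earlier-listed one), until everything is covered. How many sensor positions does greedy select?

Pick 1: P1 covers 4 new zones (Z5, Z6, Z1, Z14).
Pick 2: P2 covers 2 new zones (Z3, Z9).
Pick 3: P3 covers 1 new zones (Z10).
Greedy uses 3 sensor positions.

3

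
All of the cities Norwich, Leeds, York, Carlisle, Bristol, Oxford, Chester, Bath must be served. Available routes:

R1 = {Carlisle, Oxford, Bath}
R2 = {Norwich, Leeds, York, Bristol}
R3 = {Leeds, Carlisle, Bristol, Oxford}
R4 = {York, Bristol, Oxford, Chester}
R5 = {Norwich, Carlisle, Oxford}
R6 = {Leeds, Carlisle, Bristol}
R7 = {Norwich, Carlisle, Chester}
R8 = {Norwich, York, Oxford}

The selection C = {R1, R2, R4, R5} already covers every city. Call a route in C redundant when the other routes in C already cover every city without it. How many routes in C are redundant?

1

Drop R1: Bath uncovered — not redundant.
Drop R2: Leeds uncovered — not redundant.
Drop R4: Chester uncovered — not redundant.
Drop R5: the rest still cover every city — redundant.
1 redundant: R5.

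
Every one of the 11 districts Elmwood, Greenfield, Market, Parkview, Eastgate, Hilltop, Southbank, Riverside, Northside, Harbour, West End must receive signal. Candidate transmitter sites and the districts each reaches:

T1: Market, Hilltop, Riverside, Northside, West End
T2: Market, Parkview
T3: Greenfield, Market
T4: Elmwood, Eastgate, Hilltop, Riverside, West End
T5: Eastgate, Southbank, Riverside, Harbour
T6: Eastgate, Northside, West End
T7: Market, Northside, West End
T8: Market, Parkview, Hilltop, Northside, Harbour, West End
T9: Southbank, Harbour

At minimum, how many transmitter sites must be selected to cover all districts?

4

T3, T4, T5, T8 together cover {Elmwood, Greenfield, Market, Parkview, Eastgate, Hilltop, Southbank, Riverside, Northside, Harbour, West End} — every district.
No 3 of the 9 transmitter sites cover everything (all 84 triples fall short), so 4 is minimum.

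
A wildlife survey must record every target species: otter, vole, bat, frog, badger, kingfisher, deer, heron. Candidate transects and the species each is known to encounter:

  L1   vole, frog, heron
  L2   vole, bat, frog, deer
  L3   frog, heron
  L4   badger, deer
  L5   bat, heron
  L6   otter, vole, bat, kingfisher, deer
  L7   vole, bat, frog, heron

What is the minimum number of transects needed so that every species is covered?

L1, L4, L6 together cover {otter, vole, bat, frog, badger, kingfisher, deer, heron} — every species.
No 2 of the 7 transects cover everything (all 21 pairs fall short), so 3 is minimum.

3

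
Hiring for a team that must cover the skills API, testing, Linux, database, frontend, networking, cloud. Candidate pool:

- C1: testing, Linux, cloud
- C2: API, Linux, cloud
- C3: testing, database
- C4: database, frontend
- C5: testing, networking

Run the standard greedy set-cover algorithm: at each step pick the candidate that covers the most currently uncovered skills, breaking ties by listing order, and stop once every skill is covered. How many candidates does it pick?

4

Pick 1: C1 covers 3 new skills (testing, Linux, cloud).
Pick 2: C4 covers 2 new skills (database, frontend).
Pick 3: C2 covers 1 new skills (API).
Pick 4: C5 covers 1 new skills (networking).
Greedy uses 4 candidates. (The true minimum is 3.)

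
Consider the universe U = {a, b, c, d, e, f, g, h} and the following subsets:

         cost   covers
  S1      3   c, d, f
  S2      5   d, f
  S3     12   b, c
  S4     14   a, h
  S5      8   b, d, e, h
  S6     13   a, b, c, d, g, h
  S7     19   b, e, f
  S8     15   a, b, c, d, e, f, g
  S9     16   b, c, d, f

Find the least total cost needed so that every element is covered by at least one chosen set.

23

S5, S8 cover every element at cost 8 + 15 = 23.
Any cover uses at least 2 sets; among all covering selections none totals below 23.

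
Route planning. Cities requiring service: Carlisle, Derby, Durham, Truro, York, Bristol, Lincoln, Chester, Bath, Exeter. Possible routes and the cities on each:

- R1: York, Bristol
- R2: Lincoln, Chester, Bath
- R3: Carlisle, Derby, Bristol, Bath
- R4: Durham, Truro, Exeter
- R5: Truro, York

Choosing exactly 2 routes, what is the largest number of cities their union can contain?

Choosing R3, R4 covers {Carlisle, Derby, Durham, Truro, Bristol, Bath, Exeter} — 7 cities.
No choice of 2 routes does better; here York, Lincoln, Chester are left uncovered.

7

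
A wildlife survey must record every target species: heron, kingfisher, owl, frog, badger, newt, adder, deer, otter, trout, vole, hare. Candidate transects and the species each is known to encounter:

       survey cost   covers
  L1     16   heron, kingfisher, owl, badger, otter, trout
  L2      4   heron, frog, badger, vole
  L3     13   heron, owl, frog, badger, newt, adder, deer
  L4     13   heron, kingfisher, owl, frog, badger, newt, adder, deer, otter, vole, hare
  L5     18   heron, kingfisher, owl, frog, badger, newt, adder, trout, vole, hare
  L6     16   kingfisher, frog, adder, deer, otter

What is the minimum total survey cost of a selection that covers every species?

29

L1, L4 cover every species at survey cost 16 + 13 = 29.
Any cover uses at least 2 transects; among all covering selections none totals below 29.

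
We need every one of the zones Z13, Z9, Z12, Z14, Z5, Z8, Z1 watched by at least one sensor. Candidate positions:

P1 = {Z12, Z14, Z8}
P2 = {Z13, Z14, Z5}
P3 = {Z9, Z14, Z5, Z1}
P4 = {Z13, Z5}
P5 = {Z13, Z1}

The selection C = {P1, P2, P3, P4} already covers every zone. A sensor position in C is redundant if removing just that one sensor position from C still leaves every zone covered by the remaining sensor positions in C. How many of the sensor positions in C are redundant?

2

Drop P1: Z12, Z8 uncovered — not redundant.
Drop P2: the rest still cover every zone — redundant.
Drop P3: Z9, Z1 uncovered — not redundant.
Drop P4: the rest still cover every zone — redundant.
2 redundant: P2, P4.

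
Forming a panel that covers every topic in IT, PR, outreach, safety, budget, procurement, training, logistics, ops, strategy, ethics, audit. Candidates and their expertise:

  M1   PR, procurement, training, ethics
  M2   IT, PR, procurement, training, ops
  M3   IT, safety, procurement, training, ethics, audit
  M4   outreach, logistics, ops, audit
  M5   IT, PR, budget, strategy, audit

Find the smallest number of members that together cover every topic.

3

M3, M4, M5 together cover {IT, PR, outreach, safety, budget, procurement, training, logistics, ops, strategy, ethics, audit} — every topic.
No 2 of the 5 members cover everything (all 10 pairs fall short), so 3 is minimum.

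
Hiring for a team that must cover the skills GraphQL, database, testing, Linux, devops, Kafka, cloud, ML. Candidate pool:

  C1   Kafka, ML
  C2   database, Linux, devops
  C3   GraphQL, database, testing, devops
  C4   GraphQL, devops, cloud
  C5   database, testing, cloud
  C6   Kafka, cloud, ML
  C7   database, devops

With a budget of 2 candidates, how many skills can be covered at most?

Choosing C3, C6 covers {GraphQL, database, testing, devops, Kafka, cloud, ML} — 7 skills.
No choice of 2 candidates does better; here Linux is left uncovered.

7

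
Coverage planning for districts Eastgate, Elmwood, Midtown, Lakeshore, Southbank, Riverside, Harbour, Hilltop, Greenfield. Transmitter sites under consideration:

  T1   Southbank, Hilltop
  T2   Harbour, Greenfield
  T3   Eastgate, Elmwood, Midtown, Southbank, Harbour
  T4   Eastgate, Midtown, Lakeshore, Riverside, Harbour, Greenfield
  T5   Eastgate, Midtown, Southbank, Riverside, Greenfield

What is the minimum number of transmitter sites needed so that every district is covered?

T1, T3, T4 together cover {Eastgate, Elmwood, Midtown, Lakeshore, Southbank, Riverside, Harbour, Hilltop, Greenfield} — every district.
No 2 of the 5 transmitter sites cover everything (all 10 pairs fall short), so 3 is minimum.

3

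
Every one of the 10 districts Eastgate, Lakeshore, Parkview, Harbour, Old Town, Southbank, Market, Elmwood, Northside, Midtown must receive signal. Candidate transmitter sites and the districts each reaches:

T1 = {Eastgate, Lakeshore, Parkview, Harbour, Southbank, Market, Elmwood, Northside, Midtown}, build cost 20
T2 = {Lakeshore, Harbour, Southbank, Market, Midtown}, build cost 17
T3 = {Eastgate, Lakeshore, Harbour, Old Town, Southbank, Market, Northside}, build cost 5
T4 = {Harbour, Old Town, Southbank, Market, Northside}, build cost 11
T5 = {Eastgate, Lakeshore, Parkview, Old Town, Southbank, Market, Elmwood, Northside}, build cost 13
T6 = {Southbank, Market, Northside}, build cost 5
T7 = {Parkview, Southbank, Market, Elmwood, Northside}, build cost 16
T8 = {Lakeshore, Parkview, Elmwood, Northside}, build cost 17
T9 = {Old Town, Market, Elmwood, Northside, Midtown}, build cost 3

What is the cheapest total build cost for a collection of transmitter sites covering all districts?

T3, T5, T9 cover every district at build cost 5 + 13 + 3 = 21.
Any cover uses at least 2 transmitter sites; among all covering selections none totals below 21.

21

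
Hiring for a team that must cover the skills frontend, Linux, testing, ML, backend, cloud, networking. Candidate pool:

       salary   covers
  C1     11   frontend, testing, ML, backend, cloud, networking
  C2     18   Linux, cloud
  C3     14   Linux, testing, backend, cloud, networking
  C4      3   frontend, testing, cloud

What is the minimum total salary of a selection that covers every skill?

C1, C3 cover every skill at salary 11 + 14 = 25.
Any cover uses at least 2 candidates; among all covering selections none totals below 25.
Greedy by coverage-per-salary would pick C4, C1, C3 for 28 — worse than the optimum 25.

25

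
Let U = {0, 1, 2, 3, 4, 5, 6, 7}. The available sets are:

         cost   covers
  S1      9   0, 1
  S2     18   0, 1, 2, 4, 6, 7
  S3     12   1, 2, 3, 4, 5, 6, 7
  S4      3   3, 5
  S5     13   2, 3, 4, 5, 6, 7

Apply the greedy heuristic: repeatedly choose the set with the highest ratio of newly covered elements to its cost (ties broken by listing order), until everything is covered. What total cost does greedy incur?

24

Pick 1: S4 adds 2 new (3, 5) at cost 3 (ratio 2/3).
Pick 2: S3 adds 5 new (1, 2, 4, 6, 7) at cost 12 (ratio 5/12).
Pick 3: S1 adds 1 new (0) at cost 9 (ratio 1/9).
Greedy total cost: 3 + 12 + 9 = 24. (The true optimum is 21, so greedy overshoots here.)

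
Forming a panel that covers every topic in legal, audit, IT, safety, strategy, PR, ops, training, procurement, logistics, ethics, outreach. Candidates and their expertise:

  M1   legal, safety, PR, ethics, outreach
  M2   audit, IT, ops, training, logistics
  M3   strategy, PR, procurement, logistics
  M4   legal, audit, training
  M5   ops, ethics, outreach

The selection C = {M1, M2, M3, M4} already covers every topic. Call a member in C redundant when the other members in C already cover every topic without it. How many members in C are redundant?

Drop M1: safety, ethics, outreach uncovered — not redundant.
Drop M2: IT, ops uncovered — not redundant.
Drop M3: strategy, procurement uncovered — not redundant.
Drop M4: the rest still cover every topic — redundant.
1 redundant: M4.

1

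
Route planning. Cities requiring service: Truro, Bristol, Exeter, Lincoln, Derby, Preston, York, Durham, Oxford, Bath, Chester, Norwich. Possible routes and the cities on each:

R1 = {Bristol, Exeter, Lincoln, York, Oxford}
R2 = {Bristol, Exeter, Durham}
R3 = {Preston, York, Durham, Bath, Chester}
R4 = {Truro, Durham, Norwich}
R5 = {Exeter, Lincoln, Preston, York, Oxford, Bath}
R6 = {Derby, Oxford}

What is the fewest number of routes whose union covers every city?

R1, R3, R4, R6 together cover {Truro, Bristol, Exeter, Lincoln, Derby, Preston, York, Durham, Oxford, Bath, Chester, Norwich} — every city.
No 3 of the 6 routes cover everything (all 20 triples fall short), so 4 is minimum.
Greedy (largest uncovered first) would take R5, R4, R1, R3, R6 — 5 routes — but 4 suffice.

4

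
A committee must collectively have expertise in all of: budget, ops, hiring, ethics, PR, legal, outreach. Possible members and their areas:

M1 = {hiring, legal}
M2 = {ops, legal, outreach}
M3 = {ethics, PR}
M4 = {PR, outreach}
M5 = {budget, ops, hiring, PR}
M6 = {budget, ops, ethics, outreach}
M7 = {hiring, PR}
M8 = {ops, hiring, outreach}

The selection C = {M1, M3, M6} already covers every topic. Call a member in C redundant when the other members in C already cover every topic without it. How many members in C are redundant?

Drop M1: hiring, legal uncovered — not redundant.
Drop M3: PR uncovered — not redundant.
Drop M6: budget, ops, outreach uncovered — not redundant.
None of the members in C is redundant.

0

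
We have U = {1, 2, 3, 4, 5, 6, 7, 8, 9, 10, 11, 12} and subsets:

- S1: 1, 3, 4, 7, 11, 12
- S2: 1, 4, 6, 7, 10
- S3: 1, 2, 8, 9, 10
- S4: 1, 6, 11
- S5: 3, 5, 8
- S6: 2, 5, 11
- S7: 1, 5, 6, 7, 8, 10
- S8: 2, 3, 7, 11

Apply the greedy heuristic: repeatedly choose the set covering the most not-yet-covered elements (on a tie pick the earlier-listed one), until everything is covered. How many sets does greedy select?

Pick 1: S1 covers 6 new elements (1, 3, 4, 7, 11, 12).
Pick 2: S3 covers 4 new elements (2, 8, 9, 10).
Pick 3: S7 covers 2 new elements (5, 6).
Greedy uses 3 sets.

3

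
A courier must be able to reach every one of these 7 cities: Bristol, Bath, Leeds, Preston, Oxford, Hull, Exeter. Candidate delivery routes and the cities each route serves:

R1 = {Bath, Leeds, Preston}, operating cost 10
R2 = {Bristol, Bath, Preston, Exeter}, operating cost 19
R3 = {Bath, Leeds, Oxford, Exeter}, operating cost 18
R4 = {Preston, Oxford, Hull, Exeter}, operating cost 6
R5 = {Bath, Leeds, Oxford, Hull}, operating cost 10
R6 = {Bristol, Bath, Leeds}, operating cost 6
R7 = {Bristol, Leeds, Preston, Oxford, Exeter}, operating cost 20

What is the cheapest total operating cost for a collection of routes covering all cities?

12

R4, R6 cover every city at operating cost 6 + 6 = 12.
Any cover uses at least 2 routes; among all covering selections none totals below 12.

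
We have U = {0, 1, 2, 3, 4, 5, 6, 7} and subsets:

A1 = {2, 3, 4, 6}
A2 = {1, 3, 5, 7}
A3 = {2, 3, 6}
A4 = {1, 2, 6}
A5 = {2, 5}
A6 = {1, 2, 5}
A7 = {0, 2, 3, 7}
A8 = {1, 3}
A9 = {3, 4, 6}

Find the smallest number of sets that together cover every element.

3

A1, A2, A7 together cover {0, 1, 2, 3, 4, 5, 6, 7} — every element.
No 2 of the 9 sets cover everything (all 36 pairs fall short), so 3 is minimum.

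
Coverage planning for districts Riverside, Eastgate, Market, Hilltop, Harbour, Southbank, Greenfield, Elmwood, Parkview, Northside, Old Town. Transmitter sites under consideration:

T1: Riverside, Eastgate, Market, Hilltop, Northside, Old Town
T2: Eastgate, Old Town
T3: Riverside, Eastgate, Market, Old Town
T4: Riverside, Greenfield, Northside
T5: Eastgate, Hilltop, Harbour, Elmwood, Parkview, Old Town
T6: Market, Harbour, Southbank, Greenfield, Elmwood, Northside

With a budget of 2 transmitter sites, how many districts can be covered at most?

Choosing T1, T6 covers {Riverside, Eastgate, Market, Hilltop, Harbour, Southbank, Greenfield, Elmwood, Northside, Old Town} — 10 districts.
No choice of 2 transmitter sites does better; here Parkview is left uncovered.

10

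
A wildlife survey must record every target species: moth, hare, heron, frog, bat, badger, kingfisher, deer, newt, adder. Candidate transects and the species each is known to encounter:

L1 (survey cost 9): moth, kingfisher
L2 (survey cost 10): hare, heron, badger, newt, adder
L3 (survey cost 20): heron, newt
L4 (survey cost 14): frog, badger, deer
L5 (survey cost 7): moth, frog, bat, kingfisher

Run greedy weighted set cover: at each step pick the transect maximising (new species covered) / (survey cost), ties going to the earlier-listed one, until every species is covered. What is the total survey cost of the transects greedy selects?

31

Pick 1: L5 adds 4 new (moth, frog, bat, kingfisher) at survey cost 7 (ratio 4/7).
Pick 2: L2 adds 5 new (hare, heron, badger, newt, adder) at survey cost 10 (ratio 5/10).
Pick 3: L4 adds 1 new (deer) at survey cost 14 (ratio 1/14).
Greedy total survey cost: 7 + 10 + 14 = 31.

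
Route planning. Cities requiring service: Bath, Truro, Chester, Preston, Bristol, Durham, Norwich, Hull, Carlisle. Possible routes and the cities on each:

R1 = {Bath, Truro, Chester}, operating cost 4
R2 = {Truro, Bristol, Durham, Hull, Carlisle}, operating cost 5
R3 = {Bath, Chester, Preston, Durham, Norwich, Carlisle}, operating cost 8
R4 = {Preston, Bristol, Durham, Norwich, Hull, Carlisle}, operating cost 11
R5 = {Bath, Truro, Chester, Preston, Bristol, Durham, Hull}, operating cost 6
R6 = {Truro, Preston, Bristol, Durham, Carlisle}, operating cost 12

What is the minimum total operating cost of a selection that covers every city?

13

R2, R3 cover every city at operating cost 5 + 8 = 13.
Any cover uses at least 2 routes; among all covering selections none totals below 13.
Greedy by coverage-per-operating cost would pick R5, R3 for 14 — worse than the optimum 13.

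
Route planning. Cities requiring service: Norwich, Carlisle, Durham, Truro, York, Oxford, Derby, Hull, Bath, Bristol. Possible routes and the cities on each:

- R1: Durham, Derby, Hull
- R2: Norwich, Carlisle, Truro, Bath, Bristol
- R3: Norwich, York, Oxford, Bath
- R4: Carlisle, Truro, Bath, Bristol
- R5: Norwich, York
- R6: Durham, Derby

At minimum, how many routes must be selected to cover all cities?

3

R1, R2, R3 together cover {Norwich, Carlisle, Durham, Truro, York, Oxford, Derby, Hull, Bath, Bristol} — every city.
No 2 of the 6 routes cover everything (all 15 pairs fall short), so 3 is minimum.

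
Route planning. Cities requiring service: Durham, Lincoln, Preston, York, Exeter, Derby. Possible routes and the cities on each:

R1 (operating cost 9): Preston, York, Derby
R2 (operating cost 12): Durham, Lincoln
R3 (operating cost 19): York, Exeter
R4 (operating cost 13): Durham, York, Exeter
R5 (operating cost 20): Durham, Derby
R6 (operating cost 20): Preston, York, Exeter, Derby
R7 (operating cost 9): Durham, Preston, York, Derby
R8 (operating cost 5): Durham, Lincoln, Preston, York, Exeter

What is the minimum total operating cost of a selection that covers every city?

R1, R8 cover every city at operating cost 9 + 5 = 14.
Any cover uses at least 2 routes; among all covering selections none totals below 14.

14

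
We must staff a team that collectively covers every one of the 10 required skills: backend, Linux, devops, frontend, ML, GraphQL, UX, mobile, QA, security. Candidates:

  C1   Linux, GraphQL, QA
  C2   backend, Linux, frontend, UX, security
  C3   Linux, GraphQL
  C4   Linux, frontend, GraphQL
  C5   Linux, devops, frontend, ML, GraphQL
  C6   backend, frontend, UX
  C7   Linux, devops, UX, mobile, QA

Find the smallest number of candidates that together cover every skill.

C2, C5, C7 together cover {backend, Linux, devops, frontend, ML, GraphQL, UX, mobile, QA, security} — every skill.
No 2 of the 7 candidates cover everything (all 21 pairs fall short), so 3 is minimum.

3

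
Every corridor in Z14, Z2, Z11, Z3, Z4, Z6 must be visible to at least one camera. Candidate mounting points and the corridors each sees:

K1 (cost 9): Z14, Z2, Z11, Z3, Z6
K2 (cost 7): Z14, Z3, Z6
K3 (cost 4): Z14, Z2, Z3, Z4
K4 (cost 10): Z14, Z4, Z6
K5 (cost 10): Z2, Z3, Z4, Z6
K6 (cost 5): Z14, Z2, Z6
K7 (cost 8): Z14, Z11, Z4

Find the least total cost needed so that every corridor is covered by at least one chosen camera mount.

K1, K3 cover every corridor at cost 9 + 4 = 13.
Any cover uses at least 2 camera mounts; among all covering selections none totals below 13.

13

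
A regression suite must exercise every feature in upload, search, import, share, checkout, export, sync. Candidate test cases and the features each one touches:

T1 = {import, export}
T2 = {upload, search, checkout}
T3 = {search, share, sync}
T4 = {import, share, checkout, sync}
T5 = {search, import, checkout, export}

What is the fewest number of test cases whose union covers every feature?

T1, T2, T3 together cover {upload, search, import, share, checkout, export, sync} — every feature.
No 2 of the 5 test cases cover everything (all 10 pairs fall short), so 3 is minimum.

3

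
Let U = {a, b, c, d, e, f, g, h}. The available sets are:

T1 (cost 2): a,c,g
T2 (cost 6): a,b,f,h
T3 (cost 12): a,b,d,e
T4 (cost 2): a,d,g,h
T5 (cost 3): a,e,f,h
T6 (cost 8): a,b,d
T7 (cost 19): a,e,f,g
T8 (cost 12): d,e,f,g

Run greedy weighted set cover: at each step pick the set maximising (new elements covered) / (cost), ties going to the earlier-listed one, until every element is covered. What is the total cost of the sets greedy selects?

Pick 1: T4 adds 4 new (a, d, g, h) at cost 2 (ratio 4/2).
Pick 2: T5 adds 2 new (e, f) at cost 3 (ratio 2/3).
Pick 3: T1 adds 1 new (c) at cost 2 (ratio 1/2).
Pick 4: T2 adds 1 new (b) at cost 6 (ratio 1/6).
Greedy total cost: 2 + 3 + 2 + 6 = 13.

13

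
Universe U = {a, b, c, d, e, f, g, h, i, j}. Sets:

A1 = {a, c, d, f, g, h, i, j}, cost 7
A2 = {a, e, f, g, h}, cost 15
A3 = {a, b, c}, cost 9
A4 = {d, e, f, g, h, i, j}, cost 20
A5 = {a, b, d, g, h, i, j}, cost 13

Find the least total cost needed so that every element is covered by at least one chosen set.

29

A3, A4 cover every element at cost 9 + 20 = 29.
Any cover uses at least 2 sets; among all covering selections none totals below 29.
Greedy by coverage-per-cost would pick A1, A3, A2 for 31 — worse than the optimum 29.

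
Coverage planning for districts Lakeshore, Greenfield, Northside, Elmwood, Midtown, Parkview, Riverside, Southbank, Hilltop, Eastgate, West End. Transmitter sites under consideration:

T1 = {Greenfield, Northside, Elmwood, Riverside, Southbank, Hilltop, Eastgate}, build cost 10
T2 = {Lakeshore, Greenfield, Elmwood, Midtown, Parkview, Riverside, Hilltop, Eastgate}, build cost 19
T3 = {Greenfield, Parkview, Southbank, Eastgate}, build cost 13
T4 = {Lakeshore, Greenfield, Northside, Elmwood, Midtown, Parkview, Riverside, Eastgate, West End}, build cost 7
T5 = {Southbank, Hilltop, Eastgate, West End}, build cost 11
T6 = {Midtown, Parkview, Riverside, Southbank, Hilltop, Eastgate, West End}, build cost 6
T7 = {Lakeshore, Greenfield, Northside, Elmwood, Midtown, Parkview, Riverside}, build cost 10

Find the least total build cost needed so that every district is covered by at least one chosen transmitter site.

T4, T6 cover every district at build cost 7 + 6 = 13.
Any cover uses at least 2 transmitter sites; among all covering selections none totals below 13.

13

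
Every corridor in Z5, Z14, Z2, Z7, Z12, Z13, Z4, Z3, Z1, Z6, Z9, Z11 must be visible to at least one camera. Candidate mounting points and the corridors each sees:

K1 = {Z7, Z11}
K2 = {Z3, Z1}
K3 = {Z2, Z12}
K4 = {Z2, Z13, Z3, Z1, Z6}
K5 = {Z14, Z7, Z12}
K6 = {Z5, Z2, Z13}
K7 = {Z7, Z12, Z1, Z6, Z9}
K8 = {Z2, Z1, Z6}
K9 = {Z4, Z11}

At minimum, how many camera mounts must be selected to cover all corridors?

5

K2, K5, K6, K7, K9 together cover {Z5, Z14, Z2, Z7, Z12, Z13, Z4, Z3, Z1, Z6, Z9, Z11} — every corridor.
No 4 of the 9 camera mounts cover everything (all 126 size-4 selections fall short), so 5 is minimum.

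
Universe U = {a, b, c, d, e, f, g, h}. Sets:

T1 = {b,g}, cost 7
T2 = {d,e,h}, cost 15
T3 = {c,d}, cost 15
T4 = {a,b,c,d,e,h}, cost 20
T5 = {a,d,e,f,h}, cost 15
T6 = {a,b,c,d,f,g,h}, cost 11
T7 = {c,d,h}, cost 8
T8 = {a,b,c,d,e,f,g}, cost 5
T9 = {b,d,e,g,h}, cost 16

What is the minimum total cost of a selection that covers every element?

13

T7, T8 cover every element at cost 8 + 5 = 13.
Any cover uses at least 2 sets; among all covering selections none totals below 13.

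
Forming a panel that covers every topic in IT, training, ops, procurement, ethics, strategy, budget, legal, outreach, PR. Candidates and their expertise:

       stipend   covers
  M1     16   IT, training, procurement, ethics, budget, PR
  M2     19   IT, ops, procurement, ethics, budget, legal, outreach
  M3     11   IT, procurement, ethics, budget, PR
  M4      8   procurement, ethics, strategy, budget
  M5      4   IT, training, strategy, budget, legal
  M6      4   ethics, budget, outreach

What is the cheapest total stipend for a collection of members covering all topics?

M2, M3, M5 cover every topic at stipend 19 + 11 + 4 = 34.
Any cover uses at least 3 members; among all covering selections none totals below 34.
Greedy by coverage-per-stipend would pick M5, M6, M3, M2 for 38 — worse than the optimum 34.

34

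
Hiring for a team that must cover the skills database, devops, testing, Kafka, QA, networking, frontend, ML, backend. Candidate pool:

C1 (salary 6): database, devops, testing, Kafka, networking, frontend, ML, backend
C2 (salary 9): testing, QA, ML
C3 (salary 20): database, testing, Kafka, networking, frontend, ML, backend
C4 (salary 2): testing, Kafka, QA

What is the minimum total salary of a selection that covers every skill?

C1, C4 cover every skill at salary 6 + 2 = 8.
Any cover uses at least 2 candidates; among all covering selections none totals below 8.

8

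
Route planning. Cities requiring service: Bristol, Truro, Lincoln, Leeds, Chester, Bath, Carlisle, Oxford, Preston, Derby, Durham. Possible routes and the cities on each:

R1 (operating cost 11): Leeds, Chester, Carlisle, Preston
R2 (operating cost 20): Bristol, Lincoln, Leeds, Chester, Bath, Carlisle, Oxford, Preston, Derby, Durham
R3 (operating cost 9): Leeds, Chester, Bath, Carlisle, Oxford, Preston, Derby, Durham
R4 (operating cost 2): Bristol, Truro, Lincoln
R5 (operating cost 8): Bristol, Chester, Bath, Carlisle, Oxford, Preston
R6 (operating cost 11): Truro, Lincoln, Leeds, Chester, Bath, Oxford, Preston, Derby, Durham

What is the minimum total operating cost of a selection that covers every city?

11

R3, R4 cover every city at operating cost 9 + 2 = 11.
Any cover uses at least 2 routes; among all covering selections none totals below 11.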